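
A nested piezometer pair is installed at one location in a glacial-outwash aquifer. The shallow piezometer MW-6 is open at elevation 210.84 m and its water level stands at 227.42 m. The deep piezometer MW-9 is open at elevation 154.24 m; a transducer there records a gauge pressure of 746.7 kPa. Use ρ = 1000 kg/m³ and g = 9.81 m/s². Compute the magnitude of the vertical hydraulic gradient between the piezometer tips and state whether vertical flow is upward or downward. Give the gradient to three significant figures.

Total head at MW-6: h = 227.42 m (water level in the standpipe).
Pressure head at MW-9: ψ = P/(ρg) = 746.7×1000 / (1000 × 9.81) = 76.12 m.
Total head at MW-9: h = z + ψ = 154.24 + 76.12 = 230.36 m.
Δh = h(MW-6) − h(MW-9) = 227.42 − 230.36 = -2.94 m.
Vertical separation Δz = 210.84 − 154.24 = 56.60 m.
|i_v| = |Δh| / Δz = 2.94 / 56.60 = 0.0519.
Head is higher in the deep piezometer, so vertical flow is upward (discharge condition).

|i_v| ≈ 0.0519; vertical flow is upward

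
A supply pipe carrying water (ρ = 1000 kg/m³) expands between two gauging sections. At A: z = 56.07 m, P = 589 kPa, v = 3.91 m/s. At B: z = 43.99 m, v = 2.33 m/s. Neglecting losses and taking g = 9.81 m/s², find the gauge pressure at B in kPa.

P₂ ≈ 712 kPa

Pressure head at A: ψ₁ = P₁/(ρg) = 589×1000 / (1000 × 9.81) = 60.04 m.
Velocity heads: v₁²/2g = 3.91²/19.62 = 0.779 m; v₂²/2g = 2.33²/19.62 = 0.277 m.
Total head H = z₁ + ψ₁ + v₁²/2g = 56.07 + 60.04 + 0.779 = 116.89 m.
ψ₂ = H − z₂ − v₂²/2g = 116.89 − 43.99 − 0.277 = 72.62 m.
P₂ = ρgψ₂ = 1000 × 9.81 × 72.62 ≈ 712 kPa.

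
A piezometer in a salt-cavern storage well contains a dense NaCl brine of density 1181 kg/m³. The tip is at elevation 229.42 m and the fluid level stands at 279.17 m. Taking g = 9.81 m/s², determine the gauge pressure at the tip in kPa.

Pressure head ψ = h − z = 279.17 − 229.42 = 49.75 m.
P = ρgψ = 1181 × 9.81 × 49.75 = 576384 Pa ≈ 576 kPa.

P ≈ 576 kPa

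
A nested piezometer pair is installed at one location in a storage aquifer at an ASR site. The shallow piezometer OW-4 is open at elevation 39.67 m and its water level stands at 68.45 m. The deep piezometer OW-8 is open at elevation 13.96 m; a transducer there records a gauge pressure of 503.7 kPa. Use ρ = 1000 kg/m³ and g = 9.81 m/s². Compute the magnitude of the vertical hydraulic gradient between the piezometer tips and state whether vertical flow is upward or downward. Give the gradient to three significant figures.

Total head at OW-4: h = 68.45 m (water level in the standpipe).
Pressure head at OW-8: ψ = P/(ρg) = 503.7×1000 / (1000 × 9.81) = 51.35 m.
Total head at OW-8: h = z + ψ = 13.96 + 51.35 = 65.31 m.
Δh = h(OW-4) − h(OW-8) = 68.45 − 65.31 = 3.14 m.
Vertical separation Δz = 39.67 − 13.96 = 25.71 m.
|i_v| = |Δh| / Δz = 3.14 / 25.71 = 0.122.
Head is higher in the shallow piezometer, so vertical flow is downward (recharge condition).

|i_v| ≈ 0.122; vertical flow is downward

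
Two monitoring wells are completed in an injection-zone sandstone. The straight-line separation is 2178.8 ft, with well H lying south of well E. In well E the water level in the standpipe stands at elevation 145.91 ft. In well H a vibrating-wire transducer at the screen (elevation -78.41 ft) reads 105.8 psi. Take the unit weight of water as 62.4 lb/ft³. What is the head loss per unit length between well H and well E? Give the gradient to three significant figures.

i ≈ 0.00910 ft/ft

Total head at well E: h = 145.91 ft (water level in the piezometer is the total head).
Pressure head at well H: ψ = 144·P/γ = 144 × 105.8 / 62.4 = 244.15 ft.
Total head at well H: h = z + ψ = -78.41 + 244.15 = 165.74 ft.
Head difference: h(well E) − h(well H) = 145.91 − 165.74 = -19.83 ft.
Hydraulic gradient: i = |Δh| / L = 19.83 / 2178.8 = 0.00910.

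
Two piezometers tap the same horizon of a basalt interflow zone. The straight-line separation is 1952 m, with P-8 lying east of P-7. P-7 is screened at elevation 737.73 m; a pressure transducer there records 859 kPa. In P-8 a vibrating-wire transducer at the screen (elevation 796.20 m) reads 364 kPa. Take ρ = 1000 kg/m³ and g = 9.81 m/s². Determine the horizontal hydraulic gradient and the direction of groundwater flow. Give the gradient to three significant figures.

Pressure head at P-7: ψ = P/(ρg) = 859×1000 / (1000 × 9.81) = 87.56 m.
Total head at P-7: h = z + ψ = 737.73 + 87.56 = 825.29 m.
Pressure head at P-8: ψ = P/(ρg) = 364×1000 / (1000 × 9.81) = 37.10 m.
Total head at P-8: h = z + ψ = 796.20 + 37.10 = 833.30 m.
Head difference: h(P-7) − h(P-8) = 825.29 − 833.30 = -8.01 m.
Hydraulic gradient: i = |Δh| / L = 8.01 / 1952 = 0.00410.
Flow is from higher to lower head: from P-8 toward P-7, i.e. toward the west.

i ≈ 0.00410; groundwater flows toward the west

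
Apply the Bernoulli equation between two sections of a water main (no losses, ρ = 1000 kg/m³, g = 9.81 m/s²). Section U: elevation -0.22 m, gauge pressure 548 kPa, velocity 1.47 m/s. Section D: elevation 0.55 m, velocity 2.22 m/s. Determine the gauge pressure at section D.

P₂ ≈ 539 kPa

Pressure head at U: ψ₁ = P₁/(ρg) = 548×1000 / (1000 × 9.81) = 55.86 m.
Velocity heads: v₁²/2g = 1.47²/19.62 = 0.110 m; v₂²/2g = 2.22²/19.62 = 0.251 m.
Total head H = z₁ + ψ₁ + v₁²/2g = -0.22 + 55.86 + 0.110 = 55.75 m.
ψ₂ = H − z₂ − v₂²/2g = 55.75 − 0.55 − 0.251 = 54.95 m.
P₂ = ρgψ₂ = 1000 × 9.81 × 54.95 ≈ 539 kPa.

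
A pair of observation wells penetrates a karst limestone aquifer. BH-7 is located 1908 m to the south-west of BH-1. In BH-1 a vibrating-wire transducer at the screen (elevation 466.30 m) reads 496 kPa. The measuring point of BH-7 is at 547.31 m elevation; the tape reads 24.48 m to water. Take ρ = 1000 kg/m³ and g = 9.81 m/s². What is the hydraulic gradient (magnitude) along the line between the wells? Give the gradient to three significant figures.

i ≈ 0.00313

Pressure head at BH-1: ψ = P/(ρg) = 496×1000 / (1000 × 9.81) = 50.56 m.
Total head at BH-1: h = z + ψ = 466.30 + 50.56 = 516.86 m.
Total head at BH-7: h = 547.31 − 24.48 = 522.83 m.
Head difference: h(BH-1) − h(BH-7) = 516.86 − 522.83 = -5.97 m.
Hydraulic gradient: i = |Δh| / L = 5.97 / 1908 = 0.00313.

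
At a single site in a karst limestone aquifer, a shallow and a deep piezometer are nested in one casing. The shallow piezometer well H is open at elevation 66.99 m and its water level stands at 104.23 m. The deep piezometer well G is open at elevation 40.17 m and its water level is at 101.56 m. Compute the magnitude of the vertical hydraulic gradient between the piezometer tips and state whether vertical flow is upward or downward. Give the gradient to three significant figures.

|i_v| ≈ 0.0996; vertical flow is downward

Total head at well H: h = 104.23 m (water level in the standpipe).
Total head at well G: h = 101.56 m.
Δh = h(well H) − h(well G) = 104.23 − 101.56 = 2.67 m.
Vertical separation Δz = 66.99 − 40.17 = 26.82 m.
|i_v| = |Δh| / Δz = 2.67 / 26.82 = 0.0996.
Head is higher in the shallow piezometer, so vertical flow is downward (recharge condition).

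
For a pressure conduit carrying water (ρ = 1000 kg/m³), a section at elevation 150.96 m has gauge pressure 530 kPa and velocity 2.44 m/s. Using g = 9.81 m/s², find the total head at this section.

h ≈ 205.29 m

Pressure head ψ = P/(ρg) = 530×1000 / (1000 × 9.81) = 54.03 m.
Velocity head = v²/(2g) = 2.44² / (2 × 9.81) = 0.303 m.
h = z + ψ + v²/(2g) = 150.96 + 54.03 + 0.303 = 205.29 m.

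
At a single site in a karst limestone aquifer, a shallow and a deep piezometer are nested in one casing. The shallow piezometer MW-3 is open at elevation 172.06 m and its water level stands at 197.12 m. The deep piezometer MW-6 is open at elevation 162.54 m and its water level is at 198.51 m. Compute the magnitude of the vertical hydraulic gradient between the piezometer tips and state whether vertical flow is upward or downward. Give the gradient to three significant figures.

|i_v| ≈ 0.146; vertical flow is upward

Total head at MW-3: h = 197.12 m (water level in the standpipe).
Total head at MW-6: h = 198.51 m.
Δh = h(MW-3) − h(MW-6) = 197.12 − 198.51 = -1.39 m.
Vertical separation Δz = 172.06 − 162.54 = 9.52 m.
|i_v| = |Δh| / Δz = 1.39 / 9.52 = 0.146.
Head is higher in the deep piezometer, so vertical flow is upward (discharge condition).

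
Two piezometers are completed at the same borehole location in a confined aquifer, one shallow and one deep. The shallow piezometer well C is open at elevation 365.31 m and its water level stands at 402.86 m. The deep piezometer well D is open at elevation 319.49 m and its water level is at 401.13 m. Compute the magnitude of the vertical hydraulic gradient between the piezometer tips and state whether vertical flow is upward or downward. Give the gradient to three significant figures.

|i_v| ≈ 0.0378; vertical flow is downward

Total head at well C: h = 402.86 m (water level in the standpipe).
Total head at well D: h = 401.13 m.
Δh = h(well C) − h(well D) = 402.86 − 401.13 = 1.73 m.
Vertical separation Δz = 365.31 − 319.49 = 45.82 m.
|i_v| = |Δh| / Δz = 1.73 / 45.82 = 0.0378.
Head is higher in the shallow piezometer, so vertical flow is downward (recharge condition).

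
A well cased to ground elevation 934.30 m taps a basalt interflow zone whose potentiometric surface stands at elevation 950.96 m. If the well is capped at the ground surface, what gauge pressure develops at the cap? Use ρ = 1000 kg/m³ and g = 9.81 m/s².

Head above the cap: Δh = 950.96 − 934.30 = 16.66 m.
P = ρgΔh = 1000 × 9.81 × 16.66 = 163435 Pa ≈ 163 kPa.

P ≈ 163 kPa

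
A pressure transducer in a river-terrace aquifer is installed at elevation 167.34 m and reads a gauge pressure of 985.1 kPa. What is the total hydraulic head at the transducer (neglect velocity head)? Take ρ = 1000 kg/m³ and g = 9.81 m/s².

h ≈ 267.76 m

ψ = P/(ρg) = 985.1×1000 / (1000 × 9.81) = 100.42 m.
h = z + ψ = 167.34 + 100.42 = 267.76 m.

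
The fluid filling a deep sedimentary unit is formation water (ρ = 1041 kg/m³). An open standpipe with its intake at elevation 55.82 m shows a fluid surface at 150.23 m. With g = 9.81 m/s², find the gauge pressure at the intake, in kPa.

P ≈ 964 kPa

Pressure head ψ = h − z = 150.23 − 55.82 = 94.41 m.
P = ρgψ = 1041 × 9.81 × 94.41 = 964135 Pa ≈ 964 kPa.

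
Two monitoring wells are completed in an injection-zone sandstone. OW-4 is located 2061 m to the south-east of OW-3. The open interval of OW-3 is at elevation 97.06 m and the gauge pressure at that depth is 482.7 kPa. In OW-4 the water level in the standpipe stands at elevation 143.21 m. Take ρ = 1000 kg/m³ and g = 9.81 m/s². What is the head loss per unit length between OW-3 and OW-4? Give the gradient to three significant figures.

Pressure head at OW-3: ψ = P/(ρg) = 482.7×1000 / (1000 × 9.81) = 49.20 m.
Total head at OW-3: h = z + ψ = 97.06 + 49.20 = 146.26 m.
Total head at OW-4: h = 143.21 m (water level in the piezometer is the total head).
Head difference: h(OW-3) − h(OW-4) = 146.26 − 143.21 = 3.05 m.
Hydraulic gradient: i = |Δh| / L = 3.05 / 2061 = 0.00148.

i ≈ 0.00148 m/m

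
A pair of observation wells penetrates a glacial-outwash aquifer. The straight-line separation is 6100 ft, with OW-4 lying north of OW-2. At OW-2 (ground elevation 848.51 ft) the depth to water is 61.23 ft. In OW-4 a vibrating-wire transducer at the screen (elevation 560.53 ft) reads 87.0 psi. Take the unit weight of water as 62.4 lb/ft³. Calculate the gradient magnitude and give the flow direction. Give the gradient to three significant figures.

Total head at OW-2: h = 848.51 − 61.23 = 787.28 ft.
Pressure head at OW-4: ψ = 144·P/γ = 144 × 87.0 / 62.4 = 200.77 ft.
Total head at OW-4: h = z + ψ = 560.53 + 200.77 = 761.30 ft.
Head difference: h(OW-2) − h(OW-4) = 787.28 − 761.30 = 25.98 ft.
Hydraulic gradient: i = |Δh| / L = 25.98 / 6100 = 0.00426.
Flow is from higher to lower head: from OW-2 toward OW-4, i.e. toward the north.

i ≈ 0.00426; groundwater flows toward the north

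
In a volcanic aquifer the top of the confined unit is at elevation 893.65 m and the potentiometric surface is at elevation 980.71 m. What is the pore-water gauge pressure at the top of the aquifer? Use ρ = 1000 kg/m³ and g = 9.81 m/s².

P ≈ 854 kPa

Pressure head at the aquifer top: ψ = h − z = 980.71 − 893.65 = 87.06 m.
P = ρgψ = 1000 × 9.81 × 87.06 = 854059 Pa ≈ 854 kPa.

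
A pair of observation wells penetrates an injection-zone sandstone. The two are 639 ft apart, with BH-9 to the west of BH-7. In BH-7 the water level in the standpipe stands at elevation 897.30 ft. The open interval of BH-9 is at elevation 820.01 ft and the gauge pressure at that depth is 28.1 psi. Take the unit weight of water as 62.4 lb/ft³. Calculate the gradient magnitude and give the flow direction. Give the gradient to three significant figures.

i ≈ 0.0195; groundwater flows toward the west

Total head at BH-7: h = 897.30 ft (water level in the piezometer is the total head).
Pressure head at BH-9: ψ = 144·P/γ = 144 × 28.1 / 62.4 = 64.85 ft.
Total head at BH-9: h = z + ψ = 820.01 + 64.85 = 884.86 ft.
Head difference: h(BH-7) − h(BH-9) = 897.30 − 884.86 = 12.44 ft.
Hydraulic gradient: i = |Δh| / L = 12.44 / 639 = 0.0195.
Flow is from higher to lower head: from BH-7 toward BH-9, i.e. toward the west.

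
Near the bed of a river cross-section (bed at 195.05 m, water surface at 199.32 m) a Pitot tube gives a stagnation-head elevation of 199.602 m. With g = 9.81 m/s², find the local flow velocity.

v ≈ 2.35 m/s

Near the bed, under hydrostatic conditions, the piezometric head (z + ψ) equals the free-surface elevation, 199.32 m.
Velocity head = total − piezometric = 199.602 − 199.32 = 0.282 m.
v = √(2g·h_v) = √(2 × 9.81 × 0.282) = 2.35 m/s.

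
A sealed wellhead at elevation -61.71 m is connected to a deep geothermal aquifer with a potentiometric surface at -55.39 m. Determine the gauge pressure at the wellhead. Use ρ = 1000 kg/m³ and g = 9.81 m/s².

P ≈ 62.0 kPa

Head above the cap: Δh = -55.39 − (-61.71) = 6.32 m.
P = ρgΔh = 1000 × 9.81 × 6.32 = 61999 Pa ≈ 62.0 kPa.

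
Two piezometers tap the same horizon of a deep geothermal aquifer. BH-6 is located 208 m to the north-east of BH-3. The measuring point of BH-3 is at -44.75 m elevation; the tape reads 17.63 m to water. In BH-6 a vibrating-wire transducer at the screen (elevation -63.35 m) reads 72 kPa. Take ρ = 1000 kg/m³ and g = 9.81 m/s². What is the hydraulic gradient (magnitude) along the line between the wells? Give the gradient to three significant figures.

i ≈ 0.0306

Total head at BH-3: h = -44.75 − 17.63 = -62.38 m.
Pressure head at BH-6: ψ = P/(ρg) = 72×1000 / (1000 × 9.81) = 7.34 m.
Total head at BH-6: h = z + ψ = -63.35 + 7.34 = -56.01 m.
Head difference: h(BH-3) − h(BH-6) = -62.38 − (-56.01) = -6.37 m.
Hydraulic gradient: i = |Δh| / L = 6.37 / 208 = 0.0306.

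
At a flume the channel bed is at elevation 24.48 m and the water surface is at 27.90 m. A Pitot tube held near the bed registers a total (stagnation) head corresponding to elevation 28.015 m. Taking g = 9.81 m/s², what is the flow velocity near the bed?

v ≈ 1.50 m/s

Near the bed, under hydrostatic conditions, the piezometric head (z + ψ) equals the free-surface elevation, 27.90 m.
Velocity head = total − piezometric = 28.015 − 27.90 = 0.115 m.
v = √(2g·h_v) = √(2 × 9.81 × 0.115) = 1.50 m/s.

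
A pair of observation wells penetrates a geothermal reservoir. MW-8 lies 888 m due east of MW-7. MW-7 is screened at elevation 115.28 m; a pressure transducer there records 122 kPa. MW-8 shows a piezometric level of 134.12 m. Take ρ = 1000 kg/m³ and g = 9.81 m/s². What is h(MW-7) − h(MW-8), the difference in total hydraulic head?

Pressure head at MW-7: ψ = P/(ρg) = 122×1000 / (1000 × 9.81) = 12.44 m.
Total head at MW-7: h = z + ψ = 115.28 + 12.44 = 127.72 m.
Total head at MW-8: h = 134.12 m (water level in the piezometer is the total head).
Head difference: h(MW-7) − h(MW-8) = 127.72 − 134.12 = -6.40 m.

Δh ≈ -6.40 m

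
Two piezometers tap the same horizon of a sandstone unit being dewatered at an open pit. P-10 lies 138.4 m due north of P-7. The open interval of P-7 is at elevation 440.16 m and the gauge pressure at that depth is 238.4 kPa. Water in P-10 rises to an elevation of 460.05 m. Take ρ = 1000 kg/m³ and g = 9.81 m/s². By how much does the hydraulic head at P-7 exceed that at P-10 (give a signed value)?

Pressure head at P-7: ψ = P/(ρg) = 238.4×1000 / (1000 × 9.81) = 24.30 m.
Total head at P-7: h = z + ψ = 440.16 + 24.30 = 464.46 m.
Total head at P-10: h = 460.05 m (water level in the piezometer is the total head).
Head difference: h(P-7) − h(P-10) = 464.46 − 460.05 = 4.41 m.

Δh ≈ 4.41 m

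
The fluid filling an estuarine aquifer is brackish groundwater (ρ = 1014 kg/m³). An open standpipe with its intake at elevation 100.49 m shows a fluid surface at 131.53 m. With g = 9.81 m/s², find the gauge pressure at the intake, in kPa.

Pressure head ψ = h − z = 131.53 − 100.49 = 31.04 m.
P = ρgψ = 1014 × 9.81 × 31.04 = 308765 Pa ≈ 309 kPa.

P ≈ 309 kPa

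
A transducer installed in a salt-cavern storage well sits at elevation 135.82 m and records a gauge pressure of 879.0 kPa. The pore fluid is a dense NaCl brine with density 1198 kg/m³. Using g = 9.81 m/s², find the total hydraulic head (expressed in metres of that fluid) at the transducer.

ψ = P/(ρg) = 879.0×1000 / (1198 × 9.81) = 74.79 m.
h = z + ψ = 135.82 + 74.79 = 210.61 m.

h ≈ 210.61 m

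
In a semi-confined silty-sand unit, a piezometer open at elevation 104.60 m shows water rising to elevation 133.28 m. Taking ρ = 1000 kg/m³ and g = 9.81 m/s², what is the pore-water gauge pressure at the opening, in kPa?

Pressure head ψ = h − z = 133.28 − 104.60 = 28.68 m.
P = ρgψ = 1000 × 9.81 × 28.68 = 281351 Pa ≈ 281 kPa.

P ≈ 281 kPa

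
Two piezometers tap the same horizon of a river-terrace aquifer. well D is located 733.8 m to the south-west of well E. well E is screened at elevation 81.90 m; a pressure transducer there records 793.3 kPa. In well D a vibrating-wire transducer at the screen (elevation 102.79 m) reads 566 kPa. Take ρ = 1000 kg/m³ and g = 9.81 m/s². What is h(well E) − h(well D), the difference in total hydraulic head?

Pressure head at well E: ψ = P/(ρg) = 793.3×1000 / (1000 × 9.81) = 80.87 m.
Total head at well E: h = z + ψ = 81.90 + 80.87 = 162.77 m.
Pressure head at well D: ψ = P/(ρg) = 566×1000 / (1000 × 9.81) = 57.70 m.
Total head at well D: h = z + ψ = 102.79 + 57.70 = 160.49 m.
Head difference: h(well E) − h(well D) = 162.77 − 160.49 = 2.28 m.

Δh ≈ 2.28 m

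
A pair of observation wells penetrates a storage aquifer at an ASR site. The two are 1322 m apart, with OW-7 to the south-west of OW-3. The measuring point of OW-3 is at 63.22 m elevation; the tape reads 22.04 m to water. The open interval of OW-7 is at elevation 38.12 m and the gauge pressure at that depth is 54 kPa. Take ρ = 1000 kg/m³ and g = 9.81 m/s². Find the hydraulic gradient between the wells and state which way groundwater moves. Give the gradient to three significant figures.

Total head at OW-3: h = 63.22 − 22.04 = 41.18 m.
Pressure head at OW-7: ψ = P/(ρg) = 54×1000 / (1000 × 9.81) = 5.50 m.
Total head at OW-7: h = z + ψ = 38.12 + 5.50 = 43.62 m.
Head difference: h(OW-3) − h(OW-7) = 41.18 − 43.62 = -2.44 m.
Hydraulic gradient: i = |Δh| / L = 2.44 / 1322 = 0.00185.
Flow is from higher to lower head: from OW-7 toward OW-3, i.e. toward the north-east.

i ≈ 0.00185; groundwater flows toward the north-east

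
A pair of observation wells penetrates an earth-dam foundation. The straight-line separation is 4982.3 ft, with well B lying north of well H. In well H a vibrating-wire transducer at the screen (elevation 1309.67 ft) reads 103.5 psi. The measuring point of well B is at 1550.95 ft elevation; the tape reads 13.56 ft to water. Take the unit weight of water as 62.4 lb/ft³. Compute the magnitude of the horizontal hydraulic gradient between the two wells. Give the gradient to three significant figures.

Pressure head at well H: ψ = 144·P/γ = 144 × 103.5 / 62.4 = 238.85 ft.
Total head at well H: h = z + ψ = 1309.67 + 238.85 = 1548.52 ft.
Total head at well B: h = 1550.95 − 13.56 = 1537.39 ft.
Head difference: h(well H) − h(well B) = 1548.52 − 1537.39 = 11.13 ft.
Hydraulic gradient: i = |Δh| / L = 11.13 / 4982.3 = 0.00223.

i ≈ 0.00223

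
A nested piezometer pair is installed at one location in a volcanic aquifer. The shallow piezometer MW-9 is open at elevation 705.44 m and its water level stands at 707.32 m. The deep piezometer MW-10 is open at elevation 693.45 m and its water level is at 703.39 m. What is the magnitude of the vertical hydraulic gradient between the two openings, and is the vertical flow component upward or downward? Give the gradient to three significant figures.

Total head at MW-9: h = 707.32 m (water level in the standpipe).
Total head at MW-10: h = 703.39 m.
Δh = h(MW-9) − h(MW-10) = 707.32 − 703.39 = 3.93 m.
Vertical separation Δz = 705.44 − 693.45 = 11.99 m.
|i_v| = |Δh| / Δz = 3.93 / 11.99 = 0.328.
Head is higher in the shallow piezometer, so vertical flow is downward (recharge condition).

|i_v| ≈ 0.328; vertical flow is downward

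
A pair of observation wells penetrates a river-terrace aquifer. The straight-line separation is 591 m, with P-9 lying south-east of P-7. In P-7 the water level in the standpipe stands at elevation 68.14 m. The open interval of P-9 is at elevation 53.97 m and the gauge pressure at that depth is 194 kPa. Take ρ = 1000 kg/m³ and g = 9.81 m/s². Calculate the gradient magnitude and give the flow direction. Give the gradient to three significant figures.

Total head at P-7: h = 68.14 m (water level in the piezometer is the total head).
Pressure head at P-9: ψ = P/(ρg) = 194×1000 / (1000 × 9.81) = 19.78 m.
Total head at P-9: h = z + ψ = 53.97 + 19.78 = 73.75 m.
Head difference: h(P-7) − h(P-9) = 68.14 − 73.75 = -5.61 m.
Hydraulic gradient: i = |Δh| / L = 5.61 / 591 = 0.00949.
Flow is from higher to lower head: from P-9 toward P-7, i.e. toward the north-west.

i ≈ 0.00949; groundwater flows toward the north-west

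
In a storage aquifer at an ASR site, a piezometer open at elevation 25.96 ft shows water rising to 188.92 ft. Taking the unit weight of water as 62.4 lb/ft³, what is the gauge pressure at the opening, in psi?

Pressure head ψ = h − z = 188.92 − 25.96 = 162.96 ft.
P = γ·ψ / 144 = 62.4 × 162.96 / 144 = 70.6 psi.

P ≈ 70.6 psi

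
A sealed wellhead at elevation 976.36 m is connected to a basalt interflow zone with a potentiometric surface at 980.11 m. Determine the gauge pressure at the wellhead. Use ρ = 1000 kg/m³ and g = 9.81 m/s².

P ≈ 36.8 kPa

Head above the cap: Δh = 980.11 − 976.36 = 3.75 m.
P = ρgΔh = 1000 × 9.81 × 3.75 = 36788 Pa ≈ 36.8 kPa.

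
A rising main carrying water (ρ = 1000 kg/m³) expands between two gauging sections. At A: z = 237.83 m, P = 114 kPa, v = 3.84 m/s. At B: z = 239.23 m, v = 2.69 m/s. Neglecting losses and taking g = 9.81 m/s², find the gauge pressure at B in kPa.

P₂ ≈ 104 kPa

Pressure head at A: ψ₁ = P₁/(ρg) = 114×1000 / (1000 × 9.81) = 11.62 m.
Velocity heads: v₁²/2g = 3.84²/19.62 = 0.752 m; v₂²/2g = 2.69²/19.62 = 0.369 m.
Total head H = z₁ + ψ₁ + v₁²/2g = 237.83 + 11.62 + 0.752 = 250.20 m.
ψ₂ = H − z₂ − v₂²/2g = 250.20 − 239.23 − 0.369 = 10.60 m.
P₂ = ρgψ₂ = 1000 × 9.81 × 10.60 ≈ 104 kPa.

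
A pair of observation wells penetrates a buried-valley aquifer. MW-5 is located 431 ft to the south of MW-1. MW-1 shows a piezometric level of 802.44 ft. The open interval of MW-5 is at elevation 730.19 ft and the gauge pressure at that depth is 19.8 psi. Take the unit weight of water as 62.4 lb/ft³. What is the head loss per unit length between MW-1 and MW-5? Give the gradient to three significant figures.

Total head at MW-1: h = 802.44 ft (water level in the piezometer is the total head).
Pressure head at MW-5: ψ = 144·P/γ = 144 × 19.8 / 62.4 = 45.69 ft.
Total head at MW-5: h = z + ψ = 730.19 + 45.69 = 775.88 ft.
Head difference: h(MW-1) − h(MW-5) = 802.44 − 775.88 = 26.56 ft.
Hydraulic gradient: i = |Δh| / L = 26.56 / 431 = 0.0616.

i ≈ 0.0616 ft/ft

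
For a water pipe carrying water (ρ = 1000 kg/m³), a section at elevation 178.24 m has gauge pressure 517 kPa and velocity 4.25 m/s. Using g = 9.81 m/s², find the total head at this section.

Pressure head ψ = P/(ρg) = 517×1000 / (1000 × 9.81) = 52.70 m.
Velocity head = v²/(2g) = 4.25² / (2 × 9.81) = 0.921 m.
h = z + ψ + v²/(2g) = 178.24 + 52.70 + 0.921 = 231.86 m.

h ≈ 231.86 m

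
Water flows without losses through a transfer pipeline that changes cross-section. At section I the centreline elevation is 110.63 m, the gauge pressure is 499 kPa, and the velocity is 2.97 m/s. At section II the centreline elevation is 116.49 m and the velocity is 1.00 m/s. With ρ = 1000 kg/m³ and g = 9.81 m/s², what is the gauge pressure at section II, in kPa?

Pressure head at I: ψ₁ = P₁/(ρg) = 499×1000 / (1000 × 9.81) = 50.87 m.
Velocity heads: v₁²/2g = 2.97²/19.62 = 0.450 m; v₂²/2g = 1.00²/19.62 = 0.051 m.
Total head H = z₁ + ψ₁ + v₁²/2g = 110.63 + 50.87 + 0.450 = 161.95 m.
ψ₂ = H − z₂ − v₂²/2g = 161.95 − 116.49 − 0.051 = 45.41 m.
P₂ = ρgψ₂ = 1000 × 9.81 × 45.41 ≈ 445 kPa.

P₂ ≈ 445 kPa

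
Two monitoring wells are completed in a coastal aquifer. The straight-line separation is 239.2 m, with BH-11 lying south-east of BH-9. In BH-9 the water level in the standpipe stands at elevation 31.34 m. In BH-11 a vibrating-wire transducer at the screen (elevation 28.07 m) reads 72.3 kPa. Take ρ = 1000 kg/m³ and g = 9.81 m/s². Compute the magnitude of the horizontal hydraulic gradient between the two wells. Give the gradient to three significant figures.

i ≈ 0.0171

Total head at BH-9: h = 31.34 m (water level in the piezometer is the total head).
Pressure head at BH-11: ψ = P/(ρg) = 72.3×1000 / (1000 × 9.81) = 7.37 m.
Total head at BH-11: h = z + ψ = 28.07 + 7.37 = 35.44 m.
Head difference: h(BH-9) − h(BH-11) = 31.34 − 35.44 = -4.10 m.
Hydraulic gradient: i = |Δh| / L = 4.10 / 239.2 = 0.0171.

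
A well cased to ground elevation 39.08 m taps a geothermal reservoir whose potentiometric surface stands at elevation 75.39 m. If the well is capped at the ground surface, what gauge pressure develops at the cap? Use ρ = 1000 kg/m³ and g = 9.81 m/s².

Head above the cap: Δh = 75.39 − 39.08 = 36.31 m.
P = ρgΔh = 1000 × 9.81 × 36.31 = 356201 Pa ≈ 356 kPa.

P ≈ 356 kPa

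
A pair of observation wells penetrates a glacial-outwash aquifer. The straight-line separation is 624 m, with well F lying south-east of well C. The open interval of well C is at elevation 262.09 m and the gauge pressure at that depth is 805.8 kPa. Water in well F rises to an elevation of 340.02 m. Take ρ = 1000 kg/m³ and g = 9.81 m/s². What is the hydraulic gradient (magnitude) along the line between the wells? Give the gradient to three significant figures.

Pressure head at well C: ψ = P/(ρg) = 805.8×1000 / (1000 × 9.81) = 82.14 m.
Total head at well C: h = z + ψ = 262.09 + 82.14 = 344.23 m.
Total head at well F: h = 340.02 m (water level in the piezometer is the total head).
Head difference: h(well C) − h(well F) = 344.23 − 340.02 = 4.21 m.
Hydraulic gradient: i = |Δh| / L = 4.21 / 624 = 0.00675.

i ≈ 0.00675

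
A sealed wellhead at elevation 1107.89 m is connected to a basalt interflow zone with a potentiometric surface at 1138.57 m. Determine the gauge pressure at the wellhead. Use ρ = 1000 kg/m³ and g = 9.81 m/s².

Head above the cap: Δh = 1138.57 − 1107.89 = 30.68 m.
P = ρgΔh = 1000 × 9.81 × 30.68 = 300971 Pa ≈ 301 kPa.

P ≈ 301 kPa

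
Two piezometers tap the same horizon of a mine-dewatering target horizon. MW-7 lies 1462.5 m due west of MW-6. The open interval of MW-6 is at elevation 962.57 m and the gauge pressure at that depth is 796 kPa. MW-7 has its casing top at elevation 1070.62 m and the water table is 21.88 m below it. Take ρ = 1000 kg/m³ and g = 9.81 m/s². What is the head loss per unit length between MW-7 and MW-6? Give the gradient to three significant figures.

i ≈ 0.00344 m/m

Pressure head at MW-6: ψ = P/(ρg) = 796×1000 / (1000 × 9.81) = 81.14 m.
Total head at MW-6: h = z + ψ = 962.57 + 81.14 = 1043.71 m.
Total head at MW-7: h = 1070.62 − 21.88 = 1048.74 m.
Head difference: h(MW-6) − h(MW-7) = 1043.71 − 1048.74 = -5.03 m.
Hydraulic gradient: i = |Δh| / L = 5.03 / 1462.5 = 0.00344.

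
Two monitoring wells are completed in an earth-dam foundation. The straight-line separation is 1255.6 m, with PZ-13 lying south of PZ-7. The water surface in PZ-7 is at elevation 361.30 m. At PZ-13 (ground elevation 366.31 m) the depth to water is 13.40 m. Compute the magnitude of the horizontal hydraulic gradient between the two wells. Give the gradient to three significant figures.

i ≈ 0.00668

Total head at PZ-7: h = 361.30 m (water level in the piezometer is the total head).
Total head at PZ-13: h = 366.31 − 13.40 = 352.91 m.
Head difference: h(PZ-7) − h(PZ-13) = 361.30 − 352.91 = 8.39 m.
Hydraulic gradient: i = |Δh| / L = 8.39 / 1255.6 = 0.00668.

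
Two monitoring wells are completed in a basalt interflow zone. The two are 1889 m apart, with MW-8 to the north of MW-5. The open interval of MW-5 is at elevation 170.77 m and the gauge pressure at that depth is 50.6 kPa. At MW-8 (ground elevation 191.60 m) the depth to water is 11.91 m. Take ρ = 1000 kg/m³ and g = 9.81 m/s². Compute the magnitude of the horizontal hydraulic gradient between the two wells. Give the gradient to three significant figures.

i ≈ 0.00199

Pressure head at MW-5: ψ = P/(ρg) = 50.6×1000 / (1000 × 9.81) = 5.16 m.
Total head at MW-5: h = z + ψ = 170.77 + 5.16 = 175.93 m.
Total head at MW-8: h = 191.60 − 11.91 = 179.69 m.
Head difference: h(MW-5) − h(MW-8) = 175.93 − 179.69 = -3.76 m.
Hydraulic gradient: i = |Δh| / L = 3.76 / 1889 = 0.00199.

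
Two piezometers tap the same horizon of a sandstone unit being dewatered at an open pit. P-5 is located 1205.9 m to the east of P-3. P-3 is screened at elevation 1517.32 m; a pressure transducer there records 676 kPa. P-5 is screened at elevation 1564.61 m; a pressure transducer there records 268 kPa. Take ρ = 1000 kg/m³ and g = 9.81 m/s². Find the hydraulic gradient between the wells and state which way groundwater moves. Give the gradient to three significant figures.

Pressure head at P-3: ψ = P/(ρg) = 676×1000 / (1000 × 9.81) = 68.91 m.
Total head at P-3: h = z + ψ = 1517.32 + 68.91 = 1586.23 m.
Pressure head at P-5: ψ = P/(ρg) = 268×1000 / (1000 × 9.81) = 27.32 m.
Total head at P-5: h = z + ψ = 1564.61 + 27.32 = 1591.93 m.
Head difference: h(P-3) − h(P-5) = 1586.23 − 1591.93 = -5.70 m.
Hydraulic gradient: i = |Δh| / L = 5.70 / 1205.9 = 0.00473.
Flow is from higher to lower head: from P-5 toward P-3, i.e. toward the west.

i ≈ 0.00473; groundwater flows toward the west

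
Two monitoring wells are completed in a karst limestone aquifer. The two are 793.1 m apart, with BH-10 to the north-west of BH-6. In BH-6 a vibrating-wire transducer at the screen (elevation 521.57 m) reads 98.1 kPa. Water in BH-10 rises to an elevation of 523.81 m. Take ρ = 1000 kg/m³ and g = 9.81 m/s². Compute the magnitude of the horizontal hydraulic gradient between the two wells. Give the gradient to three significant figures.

Pressure head at BH-6: ψ = P/(ρg) = 98.1×1000 / (1000 × 9.81) = 10.00 m.
Total head at BH-6: h = z + ψ = 521.57 + 10.00 = 531.57 m.
Total head at BH-10: h = 523.81 m (water level in the piezometer is the total head).
Head difference: h(BH-6) − h(BH-10) = 531.57 − 523.81 = 7.76 m.
Hydraulic gradient: i = |Δh| / L = 7.76 / 793.1 = 0.00978.

i ≈ 0.00978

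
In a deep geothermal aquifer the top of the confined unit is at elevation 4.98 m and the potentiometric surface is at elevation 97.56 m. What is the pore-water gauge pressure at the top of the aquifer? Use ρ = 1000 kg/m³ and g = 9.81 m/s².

P ≈ 908 kPa

Pressure head at the aquifer top: ψ = h − z = 97.56 − 4.98 = 92.58 m.
P = ρgψ = 1000 × 9.81 × 92.58 = 908210 Pa ≈ 908 kPa.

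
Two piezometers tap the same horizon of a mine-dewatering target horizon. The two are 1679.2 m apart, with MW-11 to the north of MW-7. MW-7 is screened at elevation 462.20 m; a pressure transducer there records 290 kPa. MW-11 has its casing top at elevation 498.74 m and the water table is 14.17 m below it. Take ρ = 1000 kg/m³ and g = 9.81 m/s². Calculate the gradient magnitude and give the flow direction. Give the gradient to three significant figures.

Pressure head at MW-7: ψ = P/(ρg) = 290×1000 / (1000 × 9.81) = 29.56 m.
Total head at MW-7: h = z + ψ = 462.20 + 29.56 = 491.76 m.
Total head at MW-11: h = 498.74 − 14.17 = 484.57 m.
Head difference: h(MW-7) − h(MW-11) = 491.76 − 484.57 = 7.19 m.
Hydraulic gradient: i = |Δh| / L = 7.19 / 1679.2 = 0.00428.
Flow is from higher to lower head: from MW-7 toward MW-11, i.e. toward the north.

i ≈ 0.00428; groundwater flows toward the north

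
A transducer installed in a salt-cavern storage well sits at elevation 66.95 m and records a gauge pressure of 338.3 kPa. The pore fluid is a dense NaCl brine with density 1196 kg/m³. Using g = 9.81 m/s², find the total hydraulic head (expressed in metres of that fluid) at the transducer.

h ≈ 95.78 m

ψ = P/(ρg) = 338.3×1000 / (1196 × 9.81) = 28.83 m.
h = z + ψ = 66.95 + 28.83 = 95.78 m.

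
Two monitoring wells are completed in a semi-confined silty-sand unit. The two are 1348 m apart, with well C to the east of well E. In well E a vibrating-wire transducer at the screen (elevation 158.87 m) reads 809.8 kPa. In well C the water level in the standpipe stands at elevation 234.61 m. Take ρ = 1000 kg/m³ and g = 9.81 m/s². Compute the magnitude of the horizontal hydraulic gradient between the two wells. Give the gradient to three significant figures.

i ≈ 0.00505

Pressure head at well E: ψ = P/(ρg) = 809.8×1000 / (1000 × 9.81) = 82.55 m.
Total head at well E: h = z + ψ = 158.87 + 82.55 = 241.42 m.
Total head at well C: h = 234.61 m (water level in the piezometer is the total head).
Head difference: h(well E) − h(well C) = 241.42 − 234.61 = 6.81 m.
Hydraulic gradient: i = |Δh| / L = 6.81 / 1348 = 0.00505.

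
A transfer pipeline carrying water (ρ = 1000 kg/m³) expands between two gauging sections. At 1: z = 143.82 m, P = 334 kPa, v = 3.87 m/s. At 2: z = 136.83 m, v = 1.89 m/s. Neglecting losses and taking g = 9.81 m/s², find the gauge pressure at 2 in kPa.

P₂ ≈ 408 kPa

Pressure head at 1: ψ₁ = P₁/(ρg) = 334×1000 / (1000 × 9.81) = 34.05 m.
Velocity heads: v₁²/2g = 3.87²/19.62 = 0.763 m; v₂²/2g = 1.89²/19.62 = 0.182 m.
Total head H = z₁ + ψ₁ + v₁²/2g = 143.82 + 34.05 + 0.763 = 178.63 m.
ψ₂ = H − z₂ − v₂²/2g = 178.63 − 136.83 − 0.182 = 41.62 m.
P₂ = ρgψ₂ = 1000 × 9.81 × 41.62 ≈ 408 kPa.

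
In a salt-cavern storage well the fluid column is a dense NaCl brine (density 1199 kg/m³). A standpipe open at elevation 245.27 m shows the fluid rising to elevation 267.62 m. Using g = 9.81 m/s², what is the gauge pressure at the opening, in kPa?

P ≈ 263 kPa

Pressure head ψ = h − z = 267.62 − 245.27 = 22.35 m.
P = ρgψ = 1199 × 9.81 × 22.35 = 262885 Pa ≈ 263 kPa.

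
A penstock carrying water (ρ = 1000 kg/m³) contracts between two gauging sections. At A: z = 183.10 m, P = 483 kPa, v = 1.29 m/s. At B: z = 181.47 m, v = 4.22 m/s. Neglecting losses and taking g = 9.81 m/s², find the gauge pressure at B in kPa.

Pressure head at A: ψ₁ = P₁/(ρg) = 483×1000 / (1000 × 9.81) = 49.24 m.
Velocity heads: v₁²/2g = 1.29²/19.62 = 0.085 m; v₂²/2g = 4.22²/19.62 = 0.908 m.
Total head H = z₁ + ψ₁ + v₁²/2g = 183.10 + 49.24 + 0.085 = 232.43 m.
ψ₂ = H − z₂ − v₂²/2g = 232.43 − 181.47 − 0.908 = 50.05 m.
P₂ = ρgψ₂ = 1000 × 9.81 × 50.05 ≈ 491 kPa.

P₂ ≈ 491 kPa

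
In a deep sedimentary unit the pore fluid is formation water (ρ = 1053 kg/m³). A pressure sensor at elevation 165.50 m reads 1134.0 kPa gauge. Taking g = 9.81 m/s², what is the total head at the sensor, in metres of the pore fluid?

ψ = P/(ρg) = 1134.0×1000 / (1053 × 9.81) = 109.78 m.
h = z + ψ = 165.50 + 109.78 = 275.28 m.

h ≈ 275.28 m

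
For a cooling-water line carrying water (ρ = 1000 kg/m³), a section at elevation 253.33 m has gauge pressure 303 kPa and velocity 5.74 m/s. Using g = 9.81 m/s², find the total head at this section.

h ≈ 285.90 m

Pressure head ψ = P/(ρg) = 303×1000 / (1000 × 9.81) = 30.89 m.
Velocity head = v²/(2g) = 5.74² / (2 × 9.81) = 1.679 m.
h = z + ψ + v²/(2g) = 253.33 + 30.89 + 1.679 = 285.90 m.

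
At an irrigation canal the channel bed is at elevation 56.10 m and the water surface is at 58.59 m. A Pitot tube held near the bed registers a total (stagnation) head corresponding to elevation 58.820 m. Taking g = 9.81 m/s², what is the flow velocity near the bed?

v ≈ 2.12 m/s

Near the bed, under hydrostatic conditions, the piezometric head (z + ψ) equals the free-surface elevation, 58.59 m.
Velocity head = total − piezometric = 58.820 − 58.59 = 0.230 m.
v = √(2g·h_v) = √(2 × 9.81 × 0.230) = 2.12 m/s.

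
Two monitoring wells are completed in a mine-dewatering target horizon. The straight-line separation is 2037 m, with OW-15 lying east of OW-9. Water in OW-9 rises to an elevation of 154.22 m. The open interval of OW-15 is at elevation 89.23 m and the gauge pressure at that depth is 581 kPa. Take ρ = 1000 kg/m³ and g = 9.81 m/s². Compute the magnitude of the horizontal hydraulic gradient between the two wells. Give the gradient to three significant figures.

i ≈ 0.00283

Total head at OW-9: h = 154.22 m (water level in the piezometer is the total head).
Pressure head at OW-15: ψ = P/(ρg) = 581×1000 / (1000 × 9.81) = 59.23 m.
Total head at OW-15: h = z + ψ = 89.23 + 59.23 = 148.46 m.
Head difference: h(OW-9) − h(OW-15) = 154.22 − 148.46 = 5.76 m.
Hydraulic gradient: i = |Δh| / L = 5.76 / 2037 = 0.00283.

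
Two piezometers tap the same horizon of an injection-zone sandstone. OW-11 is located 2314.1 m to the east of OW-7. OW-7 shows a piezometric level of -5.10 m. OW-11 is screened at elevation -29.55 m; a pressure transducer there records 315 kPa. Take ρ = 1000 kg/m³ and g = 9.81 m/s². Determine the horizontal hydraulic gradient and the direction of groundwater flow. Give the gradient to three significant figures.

i ≈ 0.00331; groundwater flows toward the west

Total head at OW-7: h = -5.10 m (water level in the piezometer is the total head).
Pressure head at OW-11: ψ = P/(ρg) = 315×1000 / (1000 × 9.81) = 32.11 m.
Total head at OW-11: h = z + ψ = -29.55 + 32.11 = 2.56 m.
Head difference: h(OW-7) − h(OW-11) = -5.10 − 2.56 = -7.66 m.
Hydraulic gradient: i = |Δh| / L = 7.66 / 2314.1 = 0.00331.
Flow is from higher to lower head: from OW-11 toward OW-7, i.e. toward the west.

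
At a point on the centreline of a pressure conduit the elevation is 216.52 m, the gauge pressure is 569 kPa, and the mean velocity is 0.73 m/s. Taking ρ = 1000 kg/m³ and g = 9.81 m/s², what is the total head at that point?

h ≈ 274.55 m

Pressure head ψ = P/(ρg) = 569×1000 / (1000 × 9.81) = 58.00 m.
Velocity head = v²/(2g) = 0.73² / (2 × 9.81) = 0.027 m.
h = z + ψ + v²/(2g) = 216.52 + 58.00 + 0.027 = 274.55 m.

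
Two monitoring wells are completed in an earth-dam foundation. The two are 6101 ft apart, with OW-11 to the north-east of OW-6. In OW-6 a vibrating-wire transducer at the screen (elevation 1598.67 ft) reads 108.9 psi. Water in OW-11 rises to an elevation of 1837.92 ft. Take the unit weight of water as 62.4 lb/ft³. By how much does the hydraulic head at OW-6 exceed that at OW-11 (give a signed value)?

Pressure head at OW-6: ψ = 144·P/γ = 144 × 108.9 / 62.4 = 251.31 ft.
Total head at OW-6: h = z + ψ = 1598.67 + 251.31 = 1849.98 ft.
Total head at OW-11: h = 1837.92 ft (water level in the piezometer is the total head).
Head difference: h(OW-6) − h(OW-11) = 1849.98 − 1837.92 = 12.06 ft.

Δh ≈ 12.06 ft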